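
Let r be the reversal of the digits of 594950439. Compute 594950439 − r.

-339109056

Reverse of 594950439 is 934059495.
594950439 − 934059495 = -339109056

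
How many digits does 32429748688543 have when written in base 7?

16

32429748688543 in base 7 is 6554654255440543, which has 16 digits.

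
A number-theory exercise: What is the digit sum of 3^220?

3^220 = 926138713099787670959935798024513966701772293499227988263405269197039529170894882252068039219702299428401
Sum of its 105 digits: 513.

513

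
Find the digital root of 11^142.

7

The digital root of n equals n mod 9 (or 9 when 9 | n), so we need 11^142 mod 9.
11^142 ≡ 7 (mod 9), so the digital root is 7.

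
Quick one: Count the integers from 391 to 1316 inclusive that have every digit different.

The integers in [391, 1316] that have every digit different: 391, 392, 394, 395, 396, 397, …, 1308, 1309.
558 qualify.

558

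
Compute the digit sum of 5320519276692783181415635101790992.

147

5+3+2+0+5+1+9+2+7+6+6+9+2+7+8+3+1+8+1+4+1+5+6+3+5+1+0+1+7+9+0+9+9+2 = 147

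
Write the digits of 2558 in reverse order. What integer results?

Reversing 2558 gives 8552.

8552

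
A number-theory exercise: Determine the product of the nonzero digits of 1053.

1×5×3 = 15

15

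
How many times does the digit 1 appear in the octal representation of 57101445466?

57101445466 in base 8 is 651340564532.
The digit 1 appears 1 time.

1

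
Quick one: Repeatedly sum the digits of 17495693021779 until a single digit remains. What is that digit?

7

1+7+4+9+5+6+9+3+0+2+1+7+7+9 = 70
7+0 = 7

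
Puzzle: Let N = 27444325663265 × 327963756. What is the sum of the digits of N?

27444325663265 × 327963756 = 9000744125411580623340
Sum of its 22 digits: 69.

69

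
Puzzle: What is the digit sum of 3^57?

3^57 = 1570042899082081611640534563
Sum of its 28 digits: 108.

108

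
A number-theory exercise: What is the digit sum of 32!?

108

32! = 263130836933693530167218012160000000
Sum of its 36 digits: 108.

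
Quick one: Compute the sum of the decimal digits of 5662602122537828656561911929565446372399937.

5+6+6+2+6+0+2+1+2+2+5+3+7+8+2+8+6+5+6+5+6+1+9+1+1+9+2+9+5+6+5+4+4+6+3+7+2+3+9+9+9+3+7 = 207

207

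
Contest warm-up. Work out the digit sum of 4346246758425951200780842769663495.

4+3+4+6+2+4+6+7+5+8+4+2+5+9+5+1+2+0+0+7+8+0+8+4+2+7+6+9+6+6+3+4+9+5 = 161

161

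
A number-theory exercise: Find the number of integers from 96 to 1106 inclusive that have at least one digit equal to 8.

272

The integers in [96, 1106] that have at least one digit equal to 8: 98, 108, 118, 128, 138, 148, …, 1089, 1098.
272 qualify.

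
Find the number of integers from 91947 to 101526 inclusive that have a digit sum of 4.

16

The integers in [91947, 101526] that have a digit sum of 4: 100003, 100012, 100021, 100030, 100102, 100111, …, 101110, 101200.
16 qualify.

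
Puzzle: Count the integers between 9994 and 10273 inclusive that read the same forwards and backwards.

4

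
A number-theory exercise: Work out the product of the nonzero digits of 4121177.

4×1×2×1×1×7×7 = 392

392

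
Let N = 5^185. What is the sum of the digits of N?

5^185 = 2039157646249538914596966909142671111156613830646552046174573892334288513936714446007155039641833838004458812065422534942626953125
Sum of its 130 digits: 560.

560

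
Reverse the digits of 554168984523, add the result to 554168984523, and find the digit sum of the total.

Reversal of 554168984523 is 325489861455; 554168984523 + 325489861455 = 879658845978.
Digit sum of 879658845978: 8+7+9+6+5+8+8+4+5+9+7+8 = 84.

84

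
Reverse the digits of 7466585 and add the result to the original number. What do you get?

13323232

Reverse of 7466585 is 5856647.
7466585 + 5856647 = 13323232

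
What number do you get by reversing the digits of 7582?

2857

Reversing 7582 gives 2857.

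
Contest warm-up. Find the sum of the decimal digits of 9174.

9+1+7+4 = 21

21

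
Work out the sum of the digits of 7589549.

47

7+5+8+9+5+4+9 = 47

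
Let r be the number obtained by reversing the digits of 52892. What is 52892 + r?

82717

Reverse of 52892 is 29825.
52892 + 29825 = 82717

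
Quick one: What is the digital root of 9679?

4

9+6+7+9 = 31
3+1 = 4
(Equivalently, 9679 mod 9 = 4.)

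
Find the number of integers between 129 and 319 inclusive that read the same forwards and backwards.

The integers in [129, 319] that read the same forwards and backwards: 131, 141, 151, 161, 171, 181, …, 303, 313.
19 qualify.

19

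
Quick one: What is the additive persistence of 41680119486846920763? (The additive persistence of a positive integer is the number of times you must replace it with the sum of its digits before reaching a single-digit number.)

41680119486846920763 → 93 → 12 → 3 (3 steps)

3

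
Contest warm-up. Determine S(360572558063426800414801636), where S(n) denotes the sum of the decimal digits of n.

3+6+0+5+7+2+5+5+8+0+6+3+4+2+6+8+0+0+4+1+4+8+0+1+6+3+6 = 103

103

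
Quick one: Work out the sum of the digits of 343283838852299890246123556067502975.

3+4+3+2+8+3+8+3+8+8+5+2+2+9+9+8+9+0+2+4+6+1+2+3+5+5+6+0+6+7+5+0+2+9+7+5 = 169

169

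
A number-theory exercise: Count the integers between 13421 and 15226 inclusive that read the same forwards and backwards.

The integers in [13421, 15226] that read the same forwards and backwards: 13431, 13531, 13631, 13731, 13831, 13931, …, 15051, 15151.
18 qualify.

18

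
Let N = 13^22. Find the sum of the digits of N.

13^22 = 3211838877954855105157369
Sum of its 25 digits: 121.

121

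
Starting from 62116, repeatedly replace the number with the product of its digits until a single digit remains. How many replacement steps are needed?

62116 → 72 → 14 → 4 (3 steps)

3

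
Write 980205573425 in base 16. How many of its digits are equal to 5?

980205573425 in base 16 is E438CE1531.
The digit 5 appears 1 time.

1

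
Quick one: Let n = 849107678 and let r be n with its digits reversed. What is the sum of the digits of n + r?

Reversal of 849107678 is 876701948; 849107678 + 876701948 = 1725809626.
Digit sum of 1725809626: 1+7+2+5+8+0+9+6+2+6 = 46.

46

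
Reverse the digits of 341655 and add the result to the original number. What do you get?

Reverse of 341655 is 556143.
341655 + 556143 = 897798

897798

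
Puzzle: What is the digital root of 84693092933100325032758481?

8+4+6+9+3+0+9+2+9+3+3+1+0+0+3+2+5+0+3+2+7+5+8+4+8+1 = 105
1+0+5 = 6

6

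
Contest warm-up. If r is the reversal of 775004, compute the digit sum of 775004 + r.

Reversal of 775004 is 400577; 775004 + 400577 = 1175581.
Digit sum of 1175581: 1+1+7+5+5+8+1 = 28.

28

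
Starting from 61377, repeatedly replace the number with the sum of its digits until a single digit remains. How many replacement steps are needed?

61377 → 24 → 6 (2 steps)

2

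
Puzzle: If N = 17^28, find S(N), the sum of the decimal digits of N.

145

17^28 = 28351092476867700887730107366063041
Sum of its 35 digits: 145.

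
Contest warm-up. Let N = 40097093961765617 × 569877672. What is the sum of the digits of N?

114

40097093961765617 × 569877672 = 22850438560896246825603624
Sum of its 26 digits: 114.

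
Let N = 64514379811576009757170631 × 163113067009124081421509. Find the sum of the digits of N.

64514379811576009757170631 × 163113067009124081421509 = 10523138357257679509373002835414084464800346502179
Sum of its 50 digits: 199.

199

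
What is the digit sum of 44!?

216

44! = 2658271574788448768043625811014615890319638528000000000
Sum of its 55 digits: 216.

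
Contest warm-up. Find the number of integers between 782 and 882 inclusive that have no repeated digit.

The integers in [782, 882] that have no repeated digit: 782, 783, 784, 785, 786, 789, …, 876, 879.
78 qualify.

78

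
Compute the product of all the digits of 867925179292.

8×6×7×9×2×5×1×7×9×2×9×2 = 68584320

68584320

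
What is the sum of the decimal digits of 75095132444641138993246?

7+5+0+9+5+1+3+2+4+4+4+6+4+1+1+3+8+9+9+3+2+4+6 = 100

100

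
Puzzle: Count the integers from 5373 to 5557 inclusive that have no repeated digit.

The integers in [5373, 5557] that have no repeated digit: 5374, 5376, 5378, 5379, 5380, 5381, …, 5497, 5498.
74 qualify.

74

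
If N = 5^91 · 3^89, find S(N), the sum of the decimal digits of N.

5^91 · 3^89 = 11750654704738448946208923113252007403869024031102894143037957525553538484786031403928063809871673583984375
Sum of its 107 digits: 459.

459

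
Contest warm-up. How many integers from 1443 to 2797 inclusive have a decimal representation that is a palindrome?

The integers in [1443, 2797] that have a decimal representation that is a palindrome: 1551, 1661, 1771, 1881, 1991, 2002, …, 2662, 2772.
13 qualify.

13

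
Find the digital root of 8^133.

8

The digital root of n equals n mod 9 (or 9 when 9 | n), so we need 8^133 mod 9.
8^133 ≡ 8 (mod 9), so the digital root is 8.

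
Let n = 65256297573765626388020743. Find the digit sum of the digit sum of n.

First digit sum: 124.
1+2+4 = 7.

7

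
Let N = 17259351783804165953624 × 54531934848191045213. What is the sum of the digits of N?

17259351783804165953624 × 54531934848191045213 = 941185846996418675911782554324049445201912
Sum of its 42 digits: 193.

193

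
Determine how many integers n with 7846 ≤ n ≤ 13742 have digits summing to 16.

368

The integers in [7846, 13742] that have digits summing to 16: 7900, 8008, 8017, 8026, 8035, 8044, …, 13732, 13741.
368 qualify.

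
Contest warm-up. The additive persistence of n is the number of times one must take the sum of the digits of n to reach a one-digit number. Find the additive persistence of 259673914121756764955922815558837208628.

3

259673914121756764955922815558837208628 → 193 → 13 → 4 (3 steps)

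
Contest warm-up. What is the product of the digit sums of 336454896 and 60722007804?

1728

S(336454896) = 3+3+6+4+5+4+8+9+6 = 48.
S(60722007804) = 6+0+7+2+2+0+0+7+8+0+4 = 36.
48 · 36 = 1728.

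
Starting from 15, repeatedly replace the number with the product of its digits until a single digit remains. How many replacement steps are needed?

15 → 5 (1 step)

1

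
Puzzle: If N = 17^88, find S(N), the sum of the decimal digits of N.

17^88 = 1903290506131989107938425231177804232857273673377419454612921974633741991360936510281780681016390527054739841
Sum of its 109 digits: 469.

469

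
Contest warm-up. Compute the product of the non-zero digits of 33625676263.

3×3×6×2×5×6×7×6×2×6×3 = 4898880

4898880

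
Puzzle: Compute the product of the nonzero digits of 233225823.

17280

2×3×3×2×2×5×8×2×3 = 17280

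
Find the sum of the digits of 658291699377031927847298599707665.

186

6+5+8+2+9+1+6+9+9+3+7+7+0+3+1+9+2+7+8+4+7+2+9+8+5+9+9+7+0+7+6+6+5 = 186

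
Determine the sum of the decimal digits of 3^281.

603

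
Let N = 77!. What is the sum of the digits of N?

432

77! = 145183092028285869634070784086308284983740379224208358846781574688061991349156420080065207861248000000000000000000
Sum of its 114 digits: 432.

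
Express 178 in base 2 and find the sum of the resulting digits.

178 in base 2 is 10110010.
Digit sum: 1+0+1+1+0+0+1+0 = 4.

4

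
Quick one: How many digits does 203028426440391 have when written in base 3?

203028426440391 in base 3 is 222121212022212010021010102010, which has 30 digits.

30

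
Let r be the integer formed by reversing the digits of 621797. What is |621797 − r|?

Reverse of 621797 is 797126.
|621797 − 797126| = 175329

175329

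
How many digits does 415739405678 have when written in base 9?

13

415739405678 in base 9 is 1422077030525, which has 13 digits.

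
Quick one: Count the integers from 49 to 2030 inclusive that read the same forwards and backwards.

106

The integers in [49, 2030] that read the same forwards and backwards: 55, 66, 77, 88, 99, 101, …, 1991, 2002.
106 qualify.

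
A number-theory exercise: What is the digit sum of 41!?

144

41! = 33452526613163807108170062053440751665152000000000
Sum of its 50 digits: 144.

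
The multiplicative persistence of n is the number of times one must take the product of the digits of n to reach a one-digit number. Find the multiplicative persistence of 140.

140 → 0 (1 step)

1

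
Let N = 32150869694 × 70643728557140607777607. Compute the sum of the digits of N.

146

32150869694 × 70643728557140607777607 = 2271257311538934313893805588142258
Sum of its 34 digits: 146.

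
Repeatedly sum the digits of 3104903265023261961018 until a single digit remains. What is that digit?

9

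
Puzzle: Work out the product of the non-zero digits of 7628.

672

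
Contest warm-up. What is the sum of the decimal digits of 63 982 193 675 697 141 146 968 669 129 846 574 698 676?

230

6+3+9+8+2+1+9+3+6+7+5+6+9+7+1+4+1+1+4+6+9+6+8+6+6+9+1+2+9+8+4+6+5+7+4+6+9+8+6+7+6 = 230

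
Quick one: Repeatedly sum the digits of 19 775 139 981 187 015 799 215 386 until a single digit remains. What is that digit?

6

1+9+7+7+5+1+3+9+9+8+1+1+8+7+0+1+5+7+9+9+2+1+5+3+8+6 = 132
1+3+2 = 6
(Equivalently, 19 775 139 981 187 015 799 215 386 mod 9 = 6.)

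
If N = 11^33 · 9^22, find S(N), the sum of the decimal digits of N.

11^33 · 9^22 = 22871456271426602798704460854836018477186964024307736411
Sum of its 56 digits: 243.

243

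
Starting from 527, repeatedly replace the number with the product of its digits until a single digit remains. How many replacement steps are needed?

2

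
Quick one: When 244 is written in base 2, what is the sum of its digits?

5

244 in base 2 is 11110100.
Digit sum: 1+1+1+1+0+1+0+0 = 5.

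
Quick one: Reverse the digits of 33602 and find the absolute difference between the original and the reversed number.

Reverse of 33602 is 20633.
|33602 − 20633| = 12969

12969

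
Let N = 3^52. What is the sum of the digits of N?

3^52 = 6461081889226673298932241
Sum of its 25 digits: 117.

117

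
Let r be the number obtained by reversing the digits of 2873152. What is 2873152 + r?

5386934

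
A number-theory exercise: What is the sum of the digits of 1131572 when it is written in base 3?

10

1131572 in base 3 is 2010111020002.
Digit sum: 2+0+1+0+1+1+1+0+2+0+0+0+2 = 10.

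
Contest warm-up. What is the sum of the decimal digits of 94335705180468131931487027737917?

143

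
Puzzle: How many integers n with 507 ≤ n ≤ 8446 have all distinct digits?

4135

The integers in [507, 8446] that have all distinct digits: 507, 508, 509, 510, 512, 513, …, 8437, 8439.
4135 qualify.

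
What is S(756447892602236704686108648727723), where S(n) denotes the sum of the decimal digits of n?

157

7+5+6+4+4+7+8+9+2+6+0+2+2+3+6+7+0+4+6+8+6+1+0+8+6+4+8+7+2+7+7+2+3 = 157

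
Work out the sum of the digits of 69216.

6+9+2+1+6 = 24

24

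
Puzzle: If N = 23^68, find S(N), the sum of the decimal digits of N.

23^68 = 395815547546888589884785370897911374203232682951121784754739562406761602882294255015821358881
Sum of its 93 digits: 448.

448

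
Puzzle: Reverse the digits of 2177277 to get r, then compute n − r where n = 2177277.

-5550435

Reverse of 2177277 is 7727712.
2177277 − 7727712 = -5550435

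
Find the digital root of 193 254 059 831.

5

1+9+3+2+5+4+0+5+9+8+3+1 = 50
5+0 = 5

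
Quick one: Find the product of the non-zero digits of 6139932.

8748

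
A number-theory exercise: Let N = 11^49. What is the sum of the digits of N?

218

11^49 = 1067189571633593786424240872639621090354383081702091
Sum of its 52 digits: 218.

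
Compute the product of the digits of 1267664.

1×2×6×7×6×6×4 = 12096

12096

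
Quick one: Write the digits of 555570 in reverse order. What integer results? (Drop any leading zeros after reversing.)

75555

Reversing 555570 gives 75555.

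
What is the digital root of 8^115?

The digital root of n equals n mod 9 (or 9 when 9 | n), so we need 8^115 mod 9.
8^115 ≡ 8 (mod 9), so the digital root is 8.

8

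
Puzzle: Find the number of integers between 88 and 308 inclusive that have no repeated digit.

The integers in [88, 308] that have no repeated digit: 89, 90, 91, 92, 93, 94, …, 307, 308.
161 qualify.

161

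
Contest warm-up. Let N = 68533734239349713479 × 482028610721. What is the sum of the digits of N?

140

68533734239349713479 × 482028610721 = 33035220702915972078751777608359
Sum of its 32 digits: 140.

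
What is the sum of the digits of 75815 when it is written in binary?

75815 in base 2 is 10010100000100111.
Digit sum: 1+0+0+1+0+1+0+0+0+0+0+1+0+0+1+1+1 = 7.

7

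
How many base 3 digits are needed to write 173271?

11

173271 in base 3 is 22210200110, which has 11 digits.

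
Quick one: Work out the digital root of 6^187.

The digital root of n equals n mod 9 (or 9 when 9 | n), so we need 6^187 mod 9.
6^187 ≡ 0 (mod 9), so the digital root is 9.

9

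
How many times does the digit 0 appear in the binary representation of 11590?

7

11590 in base 2 is 10110101000110.
The digit 0 appears 7 times.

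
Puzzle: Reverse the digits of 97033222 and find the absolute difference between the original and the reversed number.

Reverse of 97033222 is 22233079.
|97033222 − 22233079| = 74800143

74800143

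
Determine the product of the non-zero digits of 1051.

5

1×5×1 = 5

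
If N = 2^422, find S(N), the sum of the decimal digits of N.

607

2^422 = 10830740992659433045228180406808920716548582325686783496759685861775864483615725089999900023844295226942934417817982702456930304
Sum of its 128 digits: 607.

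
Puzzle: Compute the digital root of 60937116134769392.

6+0+9+3+7+1+1+6+1+3+4+7+6+9+3+9+2 = 77
7+7 = 14
1+4 = 5

5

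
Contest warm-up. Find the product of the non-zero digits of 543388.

5×4×3×3×8×8 = 11520

11520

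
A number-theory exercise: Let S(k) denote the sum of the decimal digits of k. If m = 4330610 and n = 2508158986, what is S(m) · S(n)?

S(4330610) = 4+3+3+0+6+1+0 = 17.
S(2508158986) = 2+5+0+8+1+5+8+9+8+6 = 52.
17 · 52 = 884.

884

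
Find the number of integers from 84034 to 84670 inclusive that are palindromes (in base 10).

7

The integers in [84034, 84670] that are palindromes (in base 10): 84048, 84148, 84248, 84348, 84448, 84548, 84648.
7 qualify.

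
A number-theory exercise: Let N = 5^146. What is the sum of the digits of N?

457

5^146 = 1121038771459853656738983666631932905024209553501212617405654627111832866148688481189310550689697265625
Sum of its 103 digits: 457.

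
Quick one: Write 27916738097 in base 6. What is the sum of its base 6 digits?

42

27916738097 in base 6 is 20454052325505.
Digit sum: 2+0+4+5+4+0+5+2+3+2+5+5+0+5 = 42.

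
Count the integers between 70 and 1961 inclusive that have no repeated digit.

1159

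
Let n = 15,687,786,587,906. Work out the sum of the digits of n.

83

1+5+6+8+7+7+8+6+5+8+7+9+0+6 = 83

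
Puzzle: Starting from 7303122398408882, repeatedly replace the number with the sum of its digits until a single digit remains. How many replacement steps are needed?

3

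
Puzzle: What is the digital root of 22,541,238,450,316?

1

2+2+5+4+1+2+3+8+4+5+0+3+1+6 = 46
4+6 = 10
1+0 = 1
(Equivalently, 22,541,238,450,316 mod 9 = 1.)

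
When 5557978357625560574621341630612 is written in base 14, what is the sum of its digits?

5557978357625560574621341630612 in base 14 is 8B72A34ADC889068C68B926D844.
Digit sum: 8+11+7+2+10+3+4+10+13+12+8+8+9+0+6+8+12+6+8+11+9+2+6+13+8+4+4 = 202.

202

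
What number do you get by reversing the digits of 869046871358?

Reversing 869046871358 gives 853178640968.

853178640968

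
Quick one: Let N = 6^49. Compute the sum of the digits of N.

6^49 = 134713546244127343440523266742756048896
Sum of its 39 digits: 162.

162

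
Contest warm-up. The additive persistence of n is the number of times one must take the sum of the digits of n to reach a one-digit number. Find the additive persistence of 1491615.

1491615 → 27 → 9 (2 steps)

2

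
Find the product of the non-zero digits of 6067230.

1512

6×6×7×2×3 = 1512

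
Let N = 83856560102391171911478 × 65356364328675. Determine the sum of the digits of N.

83856560102391171911478 × 65356364328675 = 5480559893401309593486550373997031650
Sum of its 37 digits: 171.

171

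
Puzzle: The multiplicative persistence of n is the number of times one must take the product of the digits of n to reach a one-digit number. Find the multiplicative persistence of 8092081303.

1

8092081303 → 0 (1 step)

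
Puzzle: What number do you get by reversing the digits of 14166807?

70866141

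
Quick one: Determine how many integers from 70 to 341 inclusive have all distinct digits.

The integers in [70, 341] that have all distinct digits: 70, 71, 72, 73, 74, 75, …, 340, 341.
197 qualify.

197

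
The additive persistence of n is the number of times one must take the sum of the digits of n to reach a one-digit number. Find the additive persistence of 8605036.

8605036 → 28 → 10 → 1 (3 steps)

3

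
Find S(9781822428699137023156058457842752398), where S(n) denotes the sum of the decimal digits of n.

180

9+7+8+1+8+2+2+4+2+8+6+9+9+1+3+7+0+2+3+1+5+6+0+5+8+4+5+7+8+4+2+7+5+2+3+9+8 = 180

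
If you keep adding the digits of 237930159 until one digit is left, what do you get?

2+3+7+9+3+0+1+5+9 = 39
3+9 = 12
1+2 = 3

3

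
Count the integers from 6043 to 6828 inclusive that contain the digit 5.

The integers in [6043, 6828] that contain the digit 5: 6045, 6050, 6051, 6052, 6053, 6054, …, 6815, 6825.
232 qualify.

232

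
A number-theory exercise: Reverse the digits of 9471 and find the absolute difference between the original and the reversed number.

7722

Reverse of 9471 is 1749.
|9471 − 1749| = 7722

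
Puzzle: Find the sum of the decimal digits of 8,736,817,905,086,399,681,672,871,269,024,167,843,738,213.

8+7+3+6+8+1+7+9+0+5+0+8+6+3+9+9+6+8+1+6+7+2+8+7+1+2+6+9+0+2+4+1+6+7+8+4+3+7+3+8+2+1+3 = 211

211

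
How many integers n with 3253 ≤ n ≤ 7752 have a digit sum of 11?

The integers in [3253, 7752] that have a digit sum of 11: 3260, 3305, 3314, 3323, 3332, 3341, …, 7310, 7400.
122 qualify.

122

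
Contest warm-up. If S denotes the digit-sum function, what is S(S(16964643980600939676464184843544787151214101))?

First digit sum: 195.
1+9+5 = 15.

15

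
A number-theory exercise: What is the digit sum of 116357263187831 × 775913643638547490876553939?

196

116357263187831 × 775913643638547490876553939 = 90283188043879382932185300972742959916309
Sum of its 41 digits: 196.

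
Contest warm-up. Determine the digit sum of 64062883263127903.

6+4+0+6+2+8+8+3+2+6+3+1+2+7+9+0+3 = 70

70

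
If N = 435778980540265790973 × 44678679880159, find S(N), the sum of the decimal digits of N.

435778980540265790973 × 44678679880159 = 19470029570060573582903562984004707
Sum of its 35 digits: 144.

144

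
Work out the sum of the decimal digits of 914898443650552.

73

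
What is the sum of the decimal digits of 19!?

19! = 121645100408832000
Sum of its 18 digits: 45.

45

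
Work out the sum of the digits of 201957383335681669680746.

116

2+0+1+9+5+7+3+8+3+3+3+5+6+8+1+6+6+9+6+8+0+7+4+6 = 116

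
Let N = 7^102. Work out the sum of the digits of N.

7^102 = 158489348971613141575887740685910623732002956746326644645760871238192881522209474940049
Sum of its 87 digits: 397.

397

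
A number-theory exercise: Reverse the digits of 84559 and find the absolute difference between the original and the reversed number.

10989

Reverse of 84559 is 95548.
|84559 − 95548| = 10989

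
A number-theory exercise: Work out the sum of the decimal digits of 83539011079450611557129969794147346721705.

8+3+5+3+9+0+1+1+0+7+9+4+5+0+6+1+1+5+5+7+1+2+9+9+6+9+7+9+4+1+4+7+3+4+6+7+2+1+7+0+5 = 183

183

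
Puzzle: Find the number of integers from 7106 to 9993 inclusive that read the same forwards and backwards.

28

The integers in [7106, 9993] that read the same forwards and backwards: 7117, 7227, 7337, 7447, 7557, 7667, …, 9779, 9889.
28 qualify.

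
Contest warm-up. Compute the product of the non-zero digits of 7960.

7×9×6 = 378

378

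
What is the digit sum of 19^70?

19^70 = 325650737981196211817040643482760123711113829069928887581850461693742906986845870061444601
Sum of its 90 digits: 397.

397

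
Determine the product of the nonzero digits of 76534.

7×6×5×3×4 = 2520

2520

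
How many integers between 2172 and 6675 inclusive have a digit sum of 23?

197

The integers in [2172, 6675] that have a digit sum of 23: 2399, 2489, 2498, 2579, 2588, 2597, …, 6665, 6674.
197 qualify.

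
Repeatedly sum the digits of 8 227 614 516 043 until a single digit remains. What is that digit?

8+2+2+7+6+1+4+5+1+6+0+4+3 = 49
4+9 = 13
1+3 = 4

4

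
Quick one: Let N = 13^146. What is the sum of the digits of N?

664

13^146 = 4322444610861505250901425715914924531415129124905959884947383137652829736000891891119150511953532770008182762972800113048711211197205065761900873528247746768511209
Sum of its 163 digits: 664.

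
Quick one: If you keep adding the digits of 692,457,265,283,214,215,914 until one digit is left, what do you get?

6+9+2+4+5+7+2+6+5+2+8+3+2+1+4+2+1+5+9+1+4 = 88
8+8 = 16
1+6 = 7
(Equivalently, 692,457,265,283,214,215,914 mod 9 = 7.)

7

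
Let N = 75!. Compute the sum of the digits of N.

75! = 24809140811395398091946477116594033660926243886570122837795894512655842677572867409443815424000000000000000000
Sum of its 110 digits: 432.

432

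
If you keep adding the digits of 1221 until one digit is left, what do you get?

1+2+2+1 = 6

6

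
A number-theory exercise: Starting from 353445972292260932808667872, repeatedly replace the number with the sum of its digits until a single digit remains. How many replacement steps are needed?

353445972292260932808667872 → 129 → 12 → 3 (3 steps)

3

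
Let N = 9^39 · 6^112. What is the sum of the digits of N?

567

9^39 · 6^112 = 23355970126896462541520410698811685907204377544321705796284944968025295718333135432870392489713368765494339246804728864047104
Sum of its 125 digits: 567.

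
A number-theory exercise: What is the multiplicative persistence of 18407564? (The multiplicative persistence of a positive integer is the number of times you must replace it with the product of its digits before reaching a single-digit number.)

1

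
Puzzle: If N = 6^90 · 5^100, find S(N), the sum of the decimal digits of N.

216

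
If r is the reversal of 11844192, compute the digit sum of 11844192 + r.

33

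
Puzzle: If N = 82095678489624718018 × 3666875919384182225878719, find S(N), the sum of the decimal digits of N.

82095678489624718018 × 3666875919384182225878719 = 301034666539110870344537304631877372642058942
Sum of its 45 digits: 180.

180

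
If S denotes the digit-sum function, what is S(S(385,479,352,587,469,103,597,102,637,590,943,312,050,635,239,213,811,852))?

13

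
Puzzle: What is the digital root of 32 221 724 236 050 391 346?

2

3+2+2+2+1+7+2+4+2+3+6+0+5+0+3+9+1+3+4+6 = 65
6+5 = 11
1+1 = 2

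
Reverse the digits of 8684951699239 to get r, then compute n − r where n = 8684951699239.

Reverse of 8684951699239 is 9329961594868.
8684951699239 − 9329961594868 = -645009895629

-645009895629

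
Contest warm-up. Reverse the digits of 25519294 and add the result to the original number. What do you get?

74810846

Reverse of 25519294 is 49291552.
25519294 + 49291552 = 74810846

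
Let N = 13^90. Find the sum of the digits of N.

496

13^90 = 17984638288961211871838956989189665890197130672912829203311075745019255958028927299020895173379216649
Sum of its 101 digits: 496.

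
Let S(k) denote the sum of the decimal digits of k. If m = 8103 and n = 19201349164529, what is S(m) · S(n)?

672

S(8103) = 8+1+0+3 = 12.
S(19201349164529) = 1+9+2+0+1+3+4+9+1+6+4+5+2+9 = 56.
12 · 56 = 672.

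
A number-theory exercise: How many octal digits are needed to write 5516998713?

11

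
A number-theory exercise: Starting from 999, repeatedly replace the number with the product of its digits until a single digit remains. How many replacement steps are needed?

4

999 → 729 → 126 → 12 → 2 (4 steps)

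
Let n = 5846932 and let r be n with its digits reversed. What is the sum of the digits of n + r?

29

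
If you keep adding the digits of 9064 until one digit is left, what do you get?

9+0+6+4 = 19
1+9 = 10
1+0 = 1

1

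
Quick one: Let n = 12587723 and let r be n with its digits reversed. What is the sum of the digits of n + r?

34

Reversal of 12587723 is 32778521; 12587723 + 32778521 = 45366244.
Digit sum of 45366244: 4+5+3+6+6+2+4+4 = 34.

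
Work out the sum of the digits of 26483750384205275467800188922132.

132

2+6+4+8+3+7+5+0+3+8+4+2+0+5+2+7+5+4+6+7+8+0+0+1+8+8+9+2+2+1+3+2 = 132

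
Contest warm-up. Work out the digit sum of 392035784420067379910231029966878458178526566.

213

3+9+2+0+3+5+7+8+4+4+2+0+0+6+7+3+7+9+9+1+0+2+3+1+0+2+9+9+6+6+8+7+8+4+5+8+1+7+8+5+2+6+5+6+6 = 213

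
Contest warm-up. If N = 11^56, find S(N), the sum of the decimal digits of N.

11^56 = 20796505671840591460586660430317517562942313712635618374561
Sum of its 59 digits: 247.

247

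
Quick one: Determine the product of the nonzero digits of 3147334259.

3×1×4×7×3×3×4×2×5×9 = 272160

272160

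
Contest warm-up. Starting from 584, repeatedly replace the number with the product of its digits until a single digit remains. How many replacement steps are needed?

2

584 → 160 → 0 (2 steps)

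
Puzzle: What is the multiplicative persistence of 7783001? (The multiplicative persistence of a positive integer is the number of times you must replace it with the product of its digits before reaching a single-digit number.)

1

7783001 → 0 (1 step)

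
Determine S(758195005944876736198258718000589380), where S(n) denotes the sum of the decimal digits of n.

176

7+5+8+1+9+5+0+0+5+9+4+4+8+7+6+7+3+6+1+9+8+2+5+8+7+1+8+0+0+0+5+8+9+3+8+0 = 176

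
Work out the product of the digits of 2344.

96

2×3×4×4 = 96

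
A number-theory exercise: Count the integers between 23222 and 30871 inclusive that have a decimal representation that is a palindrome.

77

The integers in [23222, 30871] that have a decimal representation that is a palindrome: 23232, 23332, 23432, 23532, 23632, 23732, …, 30703, 30803.
77 qualify.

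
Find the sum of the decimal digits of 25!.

25! = 15511210043330985984000000
Sum of its 26 digits: 72.

72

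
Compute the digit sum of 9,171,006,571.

9+1+7+1+0+0+6+5+7+1 = 37

37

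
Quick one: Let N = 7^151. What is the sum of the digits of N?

7^151 = 40719650536770402158027668023741838154439017548035383728392970453253598013240498968966127955259475305067793295352047892473338743
Sum of its 128 digits: 583.

583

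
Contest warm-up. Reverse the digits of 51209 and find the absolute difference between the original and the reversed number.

Reverse of 51209 is 90215.
|51209 − 90215| = 39006

39006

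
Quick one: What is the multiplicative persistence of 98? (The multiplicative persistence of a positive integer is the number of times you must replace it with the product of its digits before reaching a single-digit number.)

98 → 72 → 14 → 4 (3 steps)

3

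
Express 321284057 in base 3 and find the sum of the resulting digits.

321284057 in base 3 is 211101112220212112.
Digit sum: 2+1+1+1+0+1+1+1+2+2+2+0+2+1+2+1+1+2 = 23.

23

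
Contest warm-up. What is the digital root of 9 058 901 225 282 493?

9+0+5+8+9+0+1+2+2+5+2+8+2+4+9+3 = 69
6+9 = 15
1+5 = 6

6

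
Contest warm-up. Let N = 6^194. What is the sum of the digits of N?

666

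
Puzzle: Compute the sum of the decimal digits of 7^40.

142

7^40 = 6366805760909027985741435139224001
Sum of its 34 digits: 142.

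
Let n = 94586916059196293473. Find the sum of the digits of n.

9+4+5+8+6+9+1+6+0+5+9+1+9+6+2+9+3+4+7+3 = 106

106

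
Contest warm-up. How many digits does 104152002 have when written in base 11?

104152002 in base 11 is 53877A39, which has 8 digits.

8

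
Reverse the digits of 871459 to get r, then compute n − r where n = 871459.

Reverse of 871459 is 954178.
871459 − 954178 = -82719

-82719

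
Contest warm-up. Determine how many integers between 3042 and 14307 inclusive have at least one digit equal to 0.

3814

The integers in [3042, 14307] that have at least one digit equal to 0: 3042, 3043, 3044, 3045, 3046, 3047, …, 14306, 14307.
3814 qualify.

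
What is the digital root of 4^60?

1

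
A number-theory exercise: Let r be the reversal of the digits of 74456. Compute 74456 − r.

9009

Reverse of 74456 is 65447.
74456 − 65447 = 9009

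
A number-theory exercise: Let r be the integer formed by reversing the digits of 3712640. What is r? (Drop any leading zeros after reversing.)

462173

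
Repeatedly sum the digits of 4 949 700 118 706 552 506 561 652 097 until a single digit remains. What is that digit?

3

4+9+4+9+7+0+0+1+1+8+7+0+6+5+5+2+5+0+6+5+6+1+6+5+2+0+9+7 = 120
1+2+0 = 3
(Equivalently, 4 949 700 118 706 552 506 561 652 097 mod 9 = 3.)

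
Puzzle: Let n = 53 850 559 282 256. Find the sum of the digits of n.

5+3+8+5+0+5+5+9+2+8+2+2+5+6 = 65

65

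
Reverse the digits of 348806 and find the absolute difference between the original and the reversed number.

Reverse of 348806 is 608843.
|348806 − 608843| = 260037

260037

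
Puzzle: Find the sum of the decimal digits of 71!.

423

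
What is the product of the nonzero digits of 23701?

42

2×3×7×1 = 42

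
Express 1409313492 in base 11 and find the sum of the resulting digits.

42

1409313492 in base 11 is 6635800A4.
Digit sum: 6+6+3+5+8+0+0+10+4 = 42.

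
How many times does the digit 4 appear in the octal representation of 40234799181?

2

40234799181 in base 8 is 453613450115.
The digit 4 appears 2 times.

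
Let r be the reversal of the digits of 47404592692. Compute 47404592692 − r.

17775052218

Reverse of 47404592692 is 29629540474.
47404592692 − 29629540474 = 17775052218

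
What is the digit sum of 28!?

28! = 304888344611713860501504000000
Sum of its 30 digits: 90.

90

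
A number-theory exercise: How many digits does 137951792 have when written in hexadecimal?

7

137951792 in base 16 is 838FA30, which has 7 digits.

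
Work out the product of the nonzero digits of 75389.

7560

7×5×3×8×9 = 7560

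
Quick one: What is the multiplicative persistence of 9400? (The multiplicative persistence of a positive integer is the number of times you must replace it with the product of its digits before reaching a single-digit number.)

1

9400 → 0 (1 step)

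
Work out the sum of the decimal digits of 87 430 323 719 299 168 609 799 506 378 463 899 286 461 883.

236

8+7+4+3+0+3+2+3+7+1+9+2+9+9+1+6+8+6+0+9+7+9+9+5+0+6+3+7+8+4+6+3+8+9+9+2+8+6+4+6+1+8+8+3 = 236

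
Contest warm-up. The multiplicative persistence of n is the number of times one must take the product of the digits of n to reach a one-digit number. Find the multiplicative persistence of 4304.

4304 → 0 (1 step)

1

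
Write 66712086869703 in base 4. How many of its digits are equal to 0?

4

66712086869703 in base 4 is 33022302132033113123013.
The digit 0 appears 4 times.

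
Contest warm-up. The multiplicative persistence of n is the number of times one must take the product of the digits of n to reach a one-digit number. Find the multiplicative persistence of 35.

2

35 → 15 → 5 (2 steps)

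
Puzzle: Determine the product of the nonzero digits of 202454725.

22400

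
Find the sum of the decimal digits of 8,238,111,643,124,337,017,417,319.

90

8+2+3+8+1+1+1+6+4+3+1+2+4+3+3+7+0+1+7+4+1+7+3+1+9 = 90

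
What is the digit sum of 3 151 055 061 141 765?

3+1+5+1+0+5+5+0+6+1+1+4+1+7+6+5 = 51

51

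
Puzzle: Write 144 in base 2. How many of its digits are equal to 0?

6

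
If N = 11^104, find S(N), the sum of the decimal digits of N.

11^104 = 2017619452673378577656765745365643720412860730997631870476975778411011384530553366980802376202290285695900641
Sum of its 109 digits: 490.

490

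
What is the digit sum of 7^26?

7^26 = 9387480337647754305649
Sum of its 22 digits: 112.

112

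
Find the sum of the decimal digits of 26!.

26! = 403291461126605635584000000
Sum of its 27 digits: 81.

81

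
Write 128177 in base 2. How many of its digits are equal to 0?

7

128177 in base 2 is 11111010010110001.
The digit 0 appears 7 times.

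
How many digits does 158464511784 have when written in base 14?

10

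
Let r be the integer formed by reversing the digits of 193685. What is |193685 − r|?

392706

Reverse of 193685 is 586391.
|193685 − 586391| = 392706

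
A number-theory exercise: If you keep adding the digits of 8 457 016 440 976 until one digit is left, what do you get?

7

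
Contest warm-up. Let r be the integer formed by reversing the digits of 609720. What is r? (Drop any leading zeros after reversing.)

27906

Reversing 609720 gives 27906.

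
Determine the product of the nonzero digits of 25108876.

26880

2×5×1×8×8×7×6 = 26880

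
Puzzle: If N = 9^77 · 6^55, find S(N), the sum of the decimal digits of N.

486

9^77 · 6^55 = 188361438272602729139662970295500157980401923728844294078175631350020510048478344803640926990729048621338521338118144
Sum of its 117 digits: 486.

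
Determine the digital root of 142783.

7

1+4+2+7+8+3 = 25
2+5 = 7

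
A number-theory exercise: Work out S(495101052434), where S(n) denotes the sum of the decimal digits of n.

38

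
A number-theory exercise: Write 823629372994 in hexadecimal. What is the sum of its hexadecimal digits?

823629372994 in base 16 is BFC422DE42.
Digit sum: 11+15+12+4+2+2+13+14+4+2 = 79.

79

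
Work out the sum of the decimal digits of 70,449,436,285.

7+0+4+4+9+4+3+6+2+8+5 = 52

52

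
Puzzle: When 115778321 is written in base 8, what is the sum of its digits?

29

115778321 in base 8 is 671521421.
Digit sum: 6+7+1+5+2+1+4+2+1 = 29.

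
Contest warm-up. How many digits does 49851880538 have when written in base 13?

10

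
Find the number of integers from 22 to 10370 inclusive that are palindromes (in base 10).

192

The integers in [22, 10370] that are palindromes (in base 10): 22, 33, 44, 55, 66, 77, …, 10201, 10301.
192 qualify.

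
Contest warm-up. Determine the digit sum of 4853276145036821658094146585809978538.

183

4+8+5+3+2+7+6+1+4+5+0+3+6+8+2+1+6+5+8+0+9+4+1+4+6+5+8+5+8+0+9+9+7+8+5+3+8 = 183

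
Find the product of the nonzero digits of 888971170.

225792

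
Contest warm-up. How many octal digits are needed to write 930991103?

930991103 in base 8 is 6737345777, which has 10 digits.

10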